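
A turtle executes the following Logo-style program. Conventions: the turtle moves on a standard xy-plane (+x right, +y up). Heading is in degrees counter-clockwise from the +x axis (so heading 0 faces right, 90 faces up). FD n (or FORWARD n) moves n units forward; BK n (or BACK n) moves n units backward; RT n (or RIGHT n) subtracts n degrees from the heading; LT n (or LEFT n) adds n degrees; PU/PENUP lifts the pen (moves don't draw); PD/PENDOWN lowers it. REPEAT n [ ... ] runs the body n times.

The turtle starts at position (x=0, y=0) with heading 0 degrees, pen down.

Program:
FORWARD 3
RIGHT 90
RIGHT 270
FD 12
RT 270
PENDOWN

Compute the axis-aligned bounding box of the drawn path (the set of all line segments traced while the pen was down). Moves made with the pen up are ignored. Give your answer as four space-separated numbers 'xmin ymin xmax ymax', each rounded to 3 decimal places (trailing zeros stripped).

Answer: 0 0 15 0

Derivation:
Executing turtle program step by step:
Start: pos=(0,0), heading=0, pen down
FD 3: (0,0) -> (3,0) [heading=0, draw]
RT 90: heading 0 -> 270
RT 270: heading 270 -> 0
FD 12: (3,0) -> (15,0) [heading=0, draw]
RT 270: heading 0 -> 90
PD: pen down
Final: pos=(15,0), heading=90, 2 segment(s) drawn

Segment endpoints: x in {0, 3, 15}, y in {0, 0}
xmin=0, ymin=0, xmax=15, ymax=0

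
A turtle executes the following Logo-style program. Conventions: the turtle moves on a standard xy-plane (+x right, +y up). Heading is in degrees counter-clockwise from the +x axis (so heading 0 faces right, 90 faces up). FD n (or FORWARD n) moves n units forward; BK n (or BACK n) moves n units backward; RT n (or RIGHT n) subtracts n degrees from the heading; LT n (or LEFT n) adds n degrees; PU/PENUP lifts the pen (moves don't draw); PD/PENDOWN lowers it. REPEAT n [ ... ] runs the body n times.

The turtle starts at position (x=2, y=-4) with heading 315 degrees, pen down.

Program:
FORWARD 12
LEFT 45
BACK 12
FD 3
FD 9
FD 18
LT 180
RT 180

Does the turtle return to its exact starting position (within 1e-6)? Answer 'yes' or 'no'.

Answer: no

Derivation:
Executing turtle program step by step:
Start: pos=(2,-4), heading=315, pen down
FD 12: (2,-4) -> (10.485,-12.485) [heading=315, draw]
LT 45: heading 315 -> 0
BK 12: (10.485,-12.485) -> (-1.515,-12.485) [heading=0, draw]
FD 3: (-1.515,-12.485) -> (1.485,-12.485) [heading=0, draw]
FD 9: (1.485,-12.485) -> (10.485,-12.485) [heading=0, draw]
FD 18: (10.485,-12.485) -> (28.485,-12.485) [heading=0, draw]
LT 180: heading 0 -> 180
RT 180: heading 180 -> 0
Final: pos=(28.485,-12.485), heading=0, 5 segment(s) drawn

Start position: (2, -4)
Final position: (28.485, -12.485)
Distance = 27.811; >= 1e-6 -> NOT closed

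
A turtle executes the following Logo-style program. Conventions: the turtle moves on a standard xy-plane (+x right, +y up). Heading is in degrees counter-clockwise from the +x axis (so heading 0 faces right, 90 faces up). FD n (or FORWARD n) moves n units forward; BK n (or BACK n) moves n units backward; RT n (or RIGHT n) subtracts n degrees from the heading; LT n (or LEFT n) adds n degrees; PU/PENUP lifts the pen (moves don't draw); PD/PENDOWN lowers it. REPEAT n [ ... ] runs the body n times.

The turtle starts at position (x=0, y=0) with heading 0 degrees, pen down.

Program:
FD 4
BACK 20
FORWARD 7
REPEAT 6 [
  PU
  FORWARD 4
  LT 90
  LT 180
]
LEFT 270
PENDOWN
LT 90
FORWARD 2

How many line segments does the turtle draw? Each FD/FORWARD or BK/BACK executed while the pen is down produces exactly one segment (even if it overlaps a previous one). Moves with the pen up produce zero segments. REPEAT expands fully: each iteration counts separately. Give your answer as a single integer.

Executing turtle program step by step:
Start: pos=(0,0), heading=0, pen down
FD 4: (0,0) -> (4,0) [heading=0, draw]
BK 20: (4,0) -> (-16,0) [heading=0, draw]
FD 7: (-16,0) -> (-9,0) [heading=0, draw]
REPEAT 6 [
  -- iteration 1/6 --
  PU: pen up
  FD 4: (-9,0) -> (-5,0) [heading=0, move]
  LT 90: heading 0 -> 90
  LT 180: heading 90 -> 270
  -- iteration 2/6 --
  PU: pen up
  FD 4: (-5,0) -> (-5,-4) [heading=270, move]
  LT 90: heading 270 -> 0
  LT 180: heading 0 -> 180
  -- iteration 3/6 --
  PU: pen up
  FD 4: (-5,-4) -> (-9,-4) [heading=180, move]
  LT 90: heading 180 -> 270
  LT 180: heading 270 -> 90
  -- iteration 4/6 --
  PU: pen up
  FD 4: (-9,-4) -> (-9,0) [heading=90, move]
  LT 90: heading 90 -> 180
  LT 180: heading 180 -> 0
  -- iteration 5/6 --
  PU: pen up
  FD 4: (-9,0) -> (-5,0) [heading=0, move]
  LT 90: heading 0 -> 90
  LT 180: heading 90 -> 270
  -- iteration 6/6 --
  PU: pen up
  FD 4: (-5,0) -> (-5,-4) [heading=270, move]
  LT 90: heading 270 -> 0
  LT 180: heading 0 -> 180
]
LT 270: heading 180 -> 90
PD: pen down
LT 90: heading 90 -> 180
FD 2: (-5,-4) -> (-7,-4) [heading=180, draw]
Final: pos=(-7,-4), heading=180, 4 segment(s) drawn
Segments drawn: 4

Answer: 4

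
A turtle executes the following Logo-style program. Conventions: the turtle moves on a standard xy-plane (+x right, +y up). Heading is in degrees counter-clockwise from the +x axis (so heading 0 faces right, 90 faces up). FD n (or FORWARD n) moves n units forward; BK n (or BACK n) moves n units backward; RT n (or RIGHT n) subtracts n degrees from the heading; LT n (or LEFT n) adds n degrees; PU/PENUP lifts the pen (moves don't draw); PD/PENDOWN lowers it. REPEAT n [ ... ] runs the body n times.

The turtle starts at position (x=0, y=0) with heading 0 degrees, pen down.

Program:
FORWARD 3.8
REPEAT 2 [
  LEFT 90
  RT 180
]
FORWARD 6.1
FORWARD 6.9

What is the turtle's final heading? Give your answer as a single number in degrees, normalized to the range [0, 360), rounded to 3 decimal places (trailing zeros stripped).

Executing turtle program step by step:
Start: pos=(0,0), heading=0, pen down
FD 3.8: (0,0) -> (3.8,0) [heading=0, draw]
REPEAT 2 [
  -- iteration 1/2 --
  LT 90: heading 0 -> 90
  RT 180: heading 90 -> 270
  -- iteration 2/2 --
  LT 90: heading 270 -> 0
  RT 180: heading 0 -> 180
]
FD 6.1: (3.8,0) -> (-2.3,0) [heading=180, draw]
FD 6.9: (-2.3,0) -> (-9.2,0) [heading=180, draw]
Final: pos=(-9.2,0), heading=180, 3 segment(s) drawn

Answer: 180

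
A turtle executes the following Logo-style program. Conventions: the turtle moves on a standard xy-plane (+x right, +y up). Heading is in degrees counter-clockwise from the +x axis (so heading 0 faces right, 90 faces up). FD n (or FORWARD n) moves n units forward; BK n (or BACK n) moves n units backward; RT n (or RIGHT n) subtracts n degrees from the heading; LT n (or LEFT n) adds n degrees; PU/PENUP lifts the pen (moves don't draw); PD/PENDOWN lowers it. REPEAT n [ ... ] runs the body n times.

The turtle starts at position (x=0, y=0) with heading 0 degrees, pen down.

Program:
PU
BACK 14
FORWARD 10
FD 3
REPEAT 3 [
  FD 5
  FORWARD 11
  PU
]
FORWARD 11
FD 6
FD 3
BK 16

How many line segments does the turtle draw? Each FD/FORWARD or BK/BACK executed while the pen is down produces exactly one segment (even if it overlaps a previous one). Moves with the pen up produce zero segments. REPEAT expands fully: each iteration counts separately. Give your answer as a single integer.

Answer: 0

Derivation:
Executing turtle program step by step:
Start: pos=(0,0), heading=0, pen down
PU: pen up
BK 14: (0,0) -> (-14,0) [heading=0, move]
FD 10: (-14,0) -> (-4,0) [heading=0, move]
FD 3: (-4,0) -> (-1,0) [heading=0, move]
REPEAT 3 [
  -- iteration 1/3 --
  FD 5: (-1,0) -> (4,0) [heading=0, move]
  FD 11: (4,0) -> (15,0) [heading=0, move]
  PU: pen up
  -- iteration 2/3 --
  FD 5: (15,0) -> (20,0) [heading=0, move]
  FD 11: (20,0) -> (31,0) [heading=0, move]
  PU: pen up
  -- iteration 3/3 --
  FD 5: (31,0) -> (36,0) [heading=0, move]
  FD 11: (36,0) -> (47,0) [heading=0, move]
  PU: pen up
]
FD 11: (47,0) -> (58,0) [heading=0, move]
FD 6: (58,0) -> (64,0) [heading=0, move]
FD 3: (64,0) -> (67,0) [heading=0, move]
BK 16: (67,0) -> (51,0) [heading=0, move]
Final: pos=(51,0), heading=0, 0 segment(s) drawn
Segments drawn: 0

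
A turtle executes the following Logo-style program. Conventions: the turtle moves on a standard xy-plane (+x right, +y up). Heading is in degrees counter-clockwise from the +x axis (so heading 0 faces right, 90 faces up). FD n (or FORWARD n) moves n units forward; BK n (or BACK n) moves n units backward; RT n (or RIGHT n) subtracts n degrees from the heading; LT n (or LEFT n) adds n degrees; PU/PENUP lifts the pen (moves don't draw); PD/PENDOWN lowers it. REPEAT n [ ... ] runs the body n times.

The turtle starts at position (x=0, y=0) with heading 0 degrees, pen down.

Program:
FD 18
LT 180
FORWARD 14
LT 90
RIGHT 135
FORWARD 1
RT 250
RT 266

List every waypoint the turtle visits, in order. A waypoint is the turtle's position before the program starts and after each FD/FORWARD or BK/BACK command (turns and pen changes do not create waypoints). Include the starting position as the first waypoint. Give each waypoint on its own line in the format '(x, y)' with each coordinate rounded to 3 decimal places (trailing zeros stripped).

Executing turtle program step by step:
Start: pos=(0,0), heading=0, pen down
FD 18: (0,0) -> (18,0) [heading=0, draw]
LT 180: heading 0 -> 180
FD 14: (18,0) -> (4,0) [heading=180, draw]
LT 90: heading 180 -> 270
RT 135: heading 270 -> 135
FD 1: (4,0) -> (3.293,0.707) [heading=135, draw]
RT 250: heading 135 -> 245
RT 266: heading 245 -> 339
Final: pos=(3.293,0.707), heading=339, 3 segment(s) drawn
Waypoints (4 total):
(0, 0)
(18, 0)
(4, 0)
(3.293, 0.707)

Answer: (0, 0)
(18, 0)
(4, 0)
(3.293, 0.707)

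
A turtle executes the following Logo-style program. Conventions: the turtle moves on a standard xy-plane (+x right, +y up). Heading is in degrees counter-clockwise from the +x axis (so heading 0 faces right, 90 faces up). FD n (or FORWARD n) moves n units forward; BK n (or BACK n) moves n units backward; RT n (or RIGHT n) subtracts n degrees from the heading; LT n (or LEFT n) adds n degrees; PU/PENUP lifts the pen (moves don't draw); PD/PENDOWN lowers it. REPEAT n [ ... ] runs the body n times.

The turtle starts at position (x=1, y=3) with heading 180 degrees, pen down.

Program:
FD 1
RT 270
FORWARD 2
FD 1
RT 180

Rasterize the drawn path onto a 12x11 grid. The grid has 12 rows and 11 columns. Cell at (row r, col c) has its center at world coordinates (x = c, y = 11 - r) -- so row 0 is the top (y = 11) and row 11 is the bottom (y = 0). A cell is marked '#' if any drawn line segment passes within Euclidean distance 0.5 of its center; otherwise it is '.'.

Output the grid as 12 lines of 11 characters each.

Segment 0: (1,3) -> (0,3)
Segment 1: (0,3) -> (0,1)
Segment 2: (0,1) -> (0,0)

Answer: ...........
...........
...........
...........
...........
...........
...........
...........
##.........
#..........
#..........
#..........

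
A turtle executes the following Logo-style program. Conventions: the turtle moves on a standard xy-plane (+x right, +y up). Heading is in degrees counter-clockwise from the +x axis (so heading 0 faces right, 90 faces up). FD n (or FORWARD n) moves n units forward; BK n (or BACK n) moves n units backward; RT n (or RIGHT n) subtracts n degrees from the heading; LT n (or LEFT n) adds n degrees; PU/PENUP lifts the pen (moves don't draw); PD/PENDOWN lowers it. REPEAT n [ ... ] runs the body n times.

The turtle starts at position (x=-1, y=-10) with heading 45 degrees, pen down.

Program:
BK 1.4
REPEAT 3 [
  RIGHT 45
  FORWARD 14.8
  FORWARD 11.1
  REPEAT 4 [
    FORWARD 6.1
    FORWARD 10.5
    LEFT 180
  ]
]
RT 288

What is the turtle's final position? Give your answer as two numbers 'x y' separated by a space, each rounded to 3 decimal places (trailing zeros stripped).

Executing turtle program step by step:
Start: pos=(-1,-10), heading=45, pen down
BK 1.4: (-1,-10) -> (-1.99,-10.99) [heading=45, draw]
REPEAT 3 [
  -- iteration 1/3 --
  RT 45: heading 45 -> 0
  FD 14.8: (-1.99,-10.99) -> (12.81,-10.99) [heading=0, draw]
  FD 11.1: (12.81,-10.99) -> (23.91,-10.99) [heading=0, draw]
  REPEAT 4 [
    -- iteration 1/4 --
    FD 6.1: (23.91,-10.99) -> (30.01,-10.99) [heading=0, draw]
    FD 10.5: (30.01,-10.99) -> (40.51,-10.99) [heading=0, draw]
    LT 180: heading 0 -> 180
    -- iteration 2/4 --
    FD 6.1: (40.51,-10.99) -> (34.41,-10.99) [heading=180, draw]
    FD 10.5: (34.41,-10.99) -> (23.91,-10.99) [heading=180, draw]
    LT 180: heading 180 -> 0
    -- iteration 3/4 --
    FD 6.1: (23.91,-10.99) -> (30.01,-10.99) [heading=0, draw]
    FD 10.5: (30.01,-10.99) -> (40.51,-10.99) [heading=0, draw]
    LT 180: heading 0 -> 180
    -- iteration 4/4 --
    FD 6.1: (40.51,-10.99) -> (34.41,-10.99) [heading=180, draw]
    FD 10.5: (34.41,-10.99) -> (23.91,-10.99) [heading=180, draw]
    LT 180: heading 180 -> 0
  ]
  -- iteration 2/3 --
  RT 45: heading 0 -> 315
  FD 14.8: (23.91,-10.99) -> (34.375,-21.455) [heading=315, draw]
  FD 11.1: (34.375,-21.455) -> (42.224,-29.304) [heading=315, draw]
  REPEAT 4 [
    -- iteration 1/4 --
    FD 6.1: (42.224,-29.304) -> (46.537,-33.617) [heading=315, draw]
    FD 10.5: (46.537,-33.617) -> (53.962,-41.042) [heading=315, draw]
    LT 180: heading 315 -> 135
    -- iteration 2/4 --
    FD 6.1: (53.962,-41.042) -> (49.649,-36.729) [heading=135, draw]
    FD 10.5: (49.649,-36.729) -> (42.224,-29.304) [heading=135, draw]
    LT 180: heading 135 -> 315
    -- iteration 3/4 --
    FD 6.1: (42.224,-29.304) -> (46.537,-33.617) [heading=315, draw]
    FD 10.5: (46.537,-33.617) -> (53.962,-41.042) [heading=315, draw]
    LT 180: heading 315 -> 135
    -- iteration 4/4 --
    FD 6.1: (53.962,-41.042) -> (49.649,-36.729) [heading=135, draw]
    FD 10.5: (49.649,-36.729) -> (42.224,-29.304) [heading=135, draw]
    LT 180: heading 135 -> 315
  ]
  -- iteration 3/3 --
  RT 45: heading 315 -> 270
  FD 14.8: (42.224,-29.304) -> (42.224,-44.104) [heading=270, draw]
  FD 11.1: (42.224,-44.104) -> (42.224,-55.204) [heading=270, draw]
  REPEAT 4 [
    -- iteration 1/4 --
    FD 6.1: (42.224,-55.204) -> (42.224,-61.304) [heading=270, draw]
    FD 10.5: (42.224,-61.304) -> (42.224,-71.804) [heading=270, draw]
    LT 180: heading 270 -> 90
    -- iteration 2/4 --
    FD 6.1: (42.224,-71.804) -> (42.224,-65.704) [heading=90, draw]
    FD 10.5: (42.224,-65.704) -> (42.224,-55.204) [heading=90, draw]
    LT 180: heading 90 -> 270
    -- iteration 3/4 --
    FD 6.1: (42.224,-55.204) -> (42.224,-61.304) [heading=270, draw]
    FD 10.5: (42.224,-61.304) -> (42.224,-71.804) [heading=270, draw]
    LT 180: heading 270 -> 90
    -- iteration 4/4 --
    FD 6.1: (42.224,-71.804) -> (42.224,-65.704) [heading=90, draw]
    FD 10.5: (42.224,-65.704) -> (42.224,-55.204) [heading=90, draw]
    LT 180: heading 90 -> 270
  ]
]
RT 288: heading 270 -> 342
Final: pos=(42.224,-55.204), heading=342, 31 segment(s) drawn

Answer: 42.224 -55.204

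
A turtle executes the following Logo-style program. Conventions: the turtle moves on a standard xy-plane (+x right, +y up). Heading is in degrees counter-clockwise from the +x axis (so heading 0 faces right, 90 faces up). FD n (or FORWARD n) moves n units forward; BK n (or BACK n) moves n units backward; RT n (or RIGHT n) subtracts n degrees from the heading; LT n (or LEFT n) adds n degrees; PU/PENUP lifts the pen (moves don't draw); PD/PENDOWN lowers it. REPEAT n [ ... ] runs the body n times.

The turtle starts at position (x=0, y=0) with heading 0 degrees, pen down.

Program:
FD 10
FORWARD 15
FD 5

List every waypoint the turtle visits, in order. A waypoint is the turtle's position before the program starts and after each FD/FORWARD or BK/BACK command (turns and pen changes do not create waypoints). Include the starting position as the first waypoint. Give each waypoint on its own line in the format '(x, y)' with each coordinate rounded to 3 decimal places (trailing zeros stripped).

Answer: (0, 0)
(10, 0)
(25, 0)
(30, 0)

Derivation:
Executing turtle program step by step:
Start: pos=(0,0), heading=0, pen down
FD 10: (0,0) -> (10,0) [heading=0, draw]
FD 15: (10,0) -> (25,0) [heading=0, draw]
FD 5: (25,0) -> (30,0) [heading=0, draw]
Final: pos=(30,0), heading=0, 3 segment(s) drawn
Waypoints (4 total):
(0, 0)
(10, 0)
(25, 0)
(30, 0)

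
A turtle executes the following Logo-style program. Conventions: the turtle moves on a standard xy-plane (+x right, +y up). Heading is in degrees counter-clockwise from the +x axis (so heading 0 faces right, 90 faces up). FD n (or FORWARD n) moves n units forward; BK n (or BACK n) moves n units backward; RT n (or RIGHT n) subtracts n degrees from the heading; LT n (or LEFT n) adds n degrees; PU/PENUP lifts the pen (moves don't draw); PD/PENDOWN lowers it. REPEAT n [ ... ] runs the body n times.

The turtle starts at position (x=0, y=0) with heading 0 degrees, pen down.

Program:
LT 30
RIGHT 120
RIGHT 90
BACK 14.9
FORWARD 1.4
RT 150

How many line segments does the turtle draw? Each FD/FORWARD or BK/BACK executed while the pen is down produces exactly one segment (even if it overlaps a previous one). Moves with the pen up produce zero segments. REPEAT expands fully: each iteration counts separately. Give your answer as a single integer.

Executing turtle program step by step:
Start: pos=(0,0), heading=0, pen down
LT 30: heading 0 -> 30
RT 120: heading 30 -> 270
RT 90: heading 270 -> 180
BK 14.9: (0,0) -> (14.9,0) [heading=180, draw]
FD 1.4: (14.9,0) -> (13.5,0) [heading=180, draw]
RT 150: heading 180 -> 30
Final: pos=(13.5,0), heading=30, 2 segment(s) drawn
Segments drawn: 2

Answer: 2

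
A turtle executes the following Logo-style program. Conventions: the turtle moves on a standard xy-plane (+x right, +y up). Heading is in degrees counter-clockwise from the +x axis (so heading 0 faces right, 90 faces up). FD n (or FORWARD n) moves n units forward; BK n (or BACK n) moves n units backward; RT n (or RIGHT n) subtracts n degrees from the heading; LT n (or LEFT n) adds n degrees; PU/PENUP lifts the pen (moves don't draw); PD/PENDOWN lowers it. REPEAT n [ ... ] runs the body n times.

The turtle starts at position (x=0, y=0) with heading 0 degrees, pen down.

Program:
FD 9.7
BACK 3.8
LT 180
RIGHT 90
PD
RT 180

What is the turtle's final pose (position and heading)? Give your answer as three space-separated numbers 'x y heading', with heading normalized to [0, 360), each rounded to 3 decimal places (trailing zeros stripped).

Answer: 5.9 0 270

Derivation:
Executing turtle program step by step:
Start: pos=(0,0), heading=0, pen down
FD 9.7: (0,0) -> (9.7,0) [heading=0, draw]
BK 3.8: (9.7,0) -> (5.9,0) [heading=0, draw]
LT 180: heading 0 -> 180
RT 90: heading 180 -> 90
PD: pen down
RT 180: heading 90 -> 270
Final: pos=(5.9,0), heading=270, 2 segment(s) drawn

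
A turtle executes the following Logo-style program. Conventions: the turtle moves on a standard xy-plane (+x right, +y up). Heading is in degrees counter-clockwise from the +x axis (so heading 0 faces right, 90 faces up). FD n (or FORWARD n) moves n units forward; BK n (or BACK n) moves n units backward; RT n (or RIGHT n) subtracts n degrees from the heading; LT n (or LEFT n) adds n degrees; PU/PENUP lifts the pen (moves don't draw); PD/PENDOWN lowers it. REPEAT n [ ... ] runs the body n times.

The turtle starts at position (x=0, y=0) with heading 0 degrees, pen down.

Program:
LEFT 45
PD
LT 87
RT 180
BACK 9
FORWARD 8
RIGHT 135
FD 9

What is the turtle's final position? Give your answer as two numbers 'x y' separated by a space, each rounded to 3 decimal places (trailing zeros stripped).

Answer: -9.657 1.214

Derivation:
Executing turtle program step by step:
Start: pos=(0,0), heading=0, pen down
LT 45: heading 0 -> 45
PD: pen down
LT 87: heading 45 -> 132
RT 180: heading 132 -> 312
BK 9: (0,0) -> (-6.022,6.688) [heading=312, draw]
FD 8: (-6.022,6.688) -> (-0.669,0.743) [heading=312, draw]
RT 135: heading 312 -> 177
FD 9: (-0.669,0.743) -> (-9.657,1.214) [heading=177, draw]
Final: pos=(-9.657,1.214), heading=177, 3 segment(s) drawn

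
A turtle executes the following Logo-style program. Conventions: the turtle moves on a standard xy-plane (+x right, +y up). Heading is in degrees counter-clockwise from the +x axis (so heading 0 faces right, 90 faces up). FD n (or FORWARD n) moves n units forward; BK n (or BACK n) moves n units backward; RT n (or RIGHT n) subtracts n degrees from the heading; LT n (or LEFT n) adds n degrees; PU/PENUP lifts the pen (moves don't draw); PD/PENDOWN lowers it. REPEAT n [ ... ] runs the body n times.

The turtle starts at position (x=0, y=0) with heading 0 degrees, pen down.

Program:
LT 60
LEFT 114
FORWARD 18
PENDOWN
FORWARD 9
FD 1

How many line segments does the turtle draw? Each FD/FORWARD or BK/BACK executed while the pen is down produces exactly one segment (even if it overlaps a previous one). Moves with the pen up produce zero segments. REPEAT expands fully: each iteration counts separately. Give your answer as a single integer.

Answer: 3

Derivation:
Executing turtle program step by step:
Start: pos=(0,0), heading=0, pen down
LT 60: heading 0 -> 60
LT 114: heading 60 -> 174
FD 18: (0,0) -> (-17.901,1.882) [heading=174, draw]
PD: pen down
FD 9: (-17.901,1.882) -> (-26.852,2.822) [heading=174, draw]
FD 1: (-26.852,2.822) -> (-27.847,2.927) [heading=174, draw]
Final: pos=(-27.847,2.927), heading=174, 3 segment(s) drawn
Segments drawn: 3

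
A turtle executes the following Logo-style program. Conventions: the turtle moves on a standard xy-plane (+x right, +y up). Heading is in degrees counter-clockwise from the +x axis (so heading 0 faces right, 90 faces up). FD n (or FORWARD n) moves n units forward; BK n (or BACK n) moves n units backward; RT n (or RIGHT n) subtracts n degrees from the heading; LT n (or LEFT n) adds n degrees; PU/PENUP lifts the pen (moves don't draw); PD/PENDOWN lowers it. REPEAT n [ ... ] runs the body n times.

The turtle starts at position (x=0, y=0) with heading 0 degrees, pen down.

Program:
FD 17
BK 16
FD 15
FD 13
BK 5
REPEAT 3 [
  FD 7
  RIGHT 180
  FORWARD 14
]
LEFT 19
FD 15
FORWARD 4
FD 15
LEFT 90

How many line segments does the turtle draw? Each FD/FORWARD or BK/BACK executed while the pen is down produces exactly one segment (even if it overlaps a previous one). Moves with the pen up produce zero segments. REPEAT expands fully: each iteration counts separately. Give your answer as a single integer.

Answer: 14

Derivation:
Executing turtle program step by step:
Start: pos=(0,0), heading=0, pen down
FD 17: (0,0) -> (17,0) [heading=0, draw]
BK 16: (17,0) -> (1,0) [heading=0, draw]
FD 15: (1,0) -> (16,0) [heading=0, draw]
FD 13: (16,0) -> (29,0) [heading=0, draw]
BK 5: (29,0) -> (24,0) [heading=0, draw]
REPEAT 3 [
  -- iteration 1/3 --
  FD 7: (24,0) -> (31,0) [heading=0, draw]
  RT 180: heading 0 -> 180
  FD 14: (31,0) -> (17,0) [heading=180, draw]
  -- iteration 2/3 --
  FD 7: (17,0) -> (10,0) [heading=180, draw]
  RT 180: heading 180 -> 0
  FD 14: (10,0) -> (24,0) [heading=0, draw]
  -- iteration 3/3 --
  FD 7: (24,0) -> (31,0) [heading=0, draw]
  RT 180: heading 0 -> 180
  FD 14: (31,0) -> (17,0) [heading=180, draw]
]
LT 19: heading 180 -> 199
FD 15: (17,0) -> (2.817,-4.884) [heading=199, draw]
FD 4: (2.817,-4.884) -> (-0.965,-6.186) [heading=199, draw]
FD 15: (-0.965,-6.186) -> (-15.148,-11.069) [heading=199, draw]
LT 90: heading 199 -> 289
Final: pos=(-15.148,-11.069), heading=289, 14 segment(s) drawn
Segments drawn: 14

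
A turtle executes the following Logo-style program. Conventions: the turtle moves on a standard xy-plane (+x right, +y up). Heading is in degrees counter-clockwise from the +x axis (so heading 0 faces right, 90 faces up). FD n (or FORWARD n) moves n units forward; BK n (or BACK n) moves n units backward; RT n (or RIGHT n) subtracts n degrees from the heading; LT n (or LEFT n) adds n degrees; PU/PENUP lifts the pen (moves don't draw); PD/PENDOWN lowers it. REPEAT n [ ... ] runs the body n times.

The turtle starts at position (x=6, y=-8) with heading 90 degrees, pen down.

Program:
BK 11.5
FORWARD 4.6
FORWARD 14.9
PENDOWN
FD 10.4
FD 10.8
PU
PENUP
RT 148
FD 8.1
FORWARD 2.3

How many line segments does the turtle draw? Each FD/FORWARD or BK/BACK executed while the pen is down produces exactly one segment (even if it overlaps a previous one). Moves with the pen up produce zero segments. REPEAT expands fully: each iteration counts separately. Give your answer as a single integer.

Answer: 5

Derivation:
Executing turtle program step by step:
Start: pos=(6,-8), heading=90, pen down
BK 11.5: (6,-8) -> (6,-19.5) [heading=90, draw]
FD 4.6: (6,-19.5) -> (6,-14.9) [heading=90, draw]
FD 14.9: (6,-14.9) -> (6,0) [heading=90, draw]
PD: pen down
FD 10.4: (6,0) -> (6,10.4) [heading=90, draw]
FD 10.8: (6,10.4) -> (6,21.2) [heading=90, draw]
PU: pen up
PU: pen up
RT 148: heading 90 -> 302
FD 8.1: (6,21.2) -> (10.292,14.331) [heading=302, move]
FD 2.3: (10.292,14.331) -> (11.511,12.38) [heading=302, move]
Final: pos=(11.511,12.38), heading=302, 5 segment(s) drawn
Segments drawn: 5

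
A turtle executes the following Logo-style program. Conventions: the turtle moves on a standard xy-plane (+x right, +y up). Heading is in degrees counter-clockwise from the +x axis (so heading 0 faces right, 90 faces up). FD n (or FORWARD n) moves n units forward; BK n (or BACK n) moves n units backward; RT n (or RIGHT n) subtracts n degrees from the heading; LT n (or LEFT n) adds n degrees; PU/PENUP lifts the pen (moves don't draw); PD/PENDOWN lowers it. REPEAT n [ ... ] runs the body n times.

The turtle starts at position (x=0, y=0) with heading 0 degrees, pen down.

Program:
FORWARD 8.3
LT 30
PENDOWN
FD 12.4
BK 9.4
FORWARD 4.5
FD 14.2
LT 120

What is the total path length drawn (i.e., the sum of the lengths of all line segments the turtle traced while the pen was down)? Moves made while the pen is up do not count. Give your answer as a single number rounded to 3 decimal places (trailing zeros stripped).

Executing turtle program step by step:
Start: pos=(0,0), heading=0, pen down
FD 8.3: (0,0) -> (8.3,0) [heading=0, draw]
LT 30: heading 0 -> 30
PD: pen down
FD 12.4: (8.3,0) -> (19.039,6.2) [heading=30, draw]
BK 9.4: (19.039,6.2) -> (10.898,1.5) [heading=30, draw]
FD 4.5: (10.898,1.5) -> (14.795,3.75) [heading=30, draw]
FD 14.2: (14.795,3.75) -> (27.093,10.85) [heading=30, draw]
LT 120: heading 30 -> 150
Final: pos=(27.093,10.85), heading=150, 5 segment(s) drawn

Segment lengths:
  seg 1: (0,0) -> (8.3,0), length = 8.3
  seg 2: (8.3,0) -> (19.039,6.2), length = 12.4
  seg 3: (19.039,6.2) -> (10.898,1.5), length = 9.4
  seg 4: (10.898,1.5) -> (14.795,3.75), length = 4.5
  seg 5: (14.795,3.75) -> (27.093,10.85), length = 14.2
Total = 48.8

Answer: 48.8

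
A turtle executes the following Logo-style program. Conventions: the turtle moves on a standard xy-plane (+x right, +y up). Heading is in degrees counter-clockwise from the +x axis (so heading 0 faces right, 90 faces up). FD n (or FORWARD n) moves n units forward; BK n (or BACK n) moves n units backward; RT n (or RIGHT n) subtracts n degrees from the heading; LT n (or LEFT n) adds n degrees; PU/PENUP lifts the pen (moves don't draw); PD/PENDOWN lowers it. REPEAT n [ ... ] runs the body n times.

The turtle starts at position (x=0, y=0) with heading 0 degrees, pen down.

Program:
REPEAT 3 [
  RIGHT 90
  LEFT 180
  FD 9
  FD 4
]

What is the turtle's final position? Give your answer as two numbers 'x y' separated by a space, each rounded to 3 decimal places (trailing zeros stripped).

Executing turtle program step by step:
Start: pos=(0,0), heading=0, pen down
REPEAT 3 [
  -- iteration 1/3 --
  RT 90: heading 0 -> 270
  LT 180: heading 270 -> 90
  FD 9: (0,0) -> (0,9) [heading=90, draw]
  FD 4: (0,9) -> (0,13) [heading=90, draw]
  -- iteration 2/3 --
  RT 90: heading 90 -> 0
  LT 180: heading 0 -> 180
  FD 9: (0,13) -> (-9,13) [heading=180, draw]
  FD 4: (-9,13) -> (-13,13) [heading=180, draw]
  -- iteration 3/3 --
  RT 90: heading 180 -> 90
  LT 180: heading 90 -> 270
  FD 9: (-13,13) -> (-13,4) [heading=270, draw]
  FD 4: (-13,4) -> (-13,0) [heading=270, draw]
]
Final: pos=(-13,0), heading=270, 6 segment(s) drawn

Answer: -13 0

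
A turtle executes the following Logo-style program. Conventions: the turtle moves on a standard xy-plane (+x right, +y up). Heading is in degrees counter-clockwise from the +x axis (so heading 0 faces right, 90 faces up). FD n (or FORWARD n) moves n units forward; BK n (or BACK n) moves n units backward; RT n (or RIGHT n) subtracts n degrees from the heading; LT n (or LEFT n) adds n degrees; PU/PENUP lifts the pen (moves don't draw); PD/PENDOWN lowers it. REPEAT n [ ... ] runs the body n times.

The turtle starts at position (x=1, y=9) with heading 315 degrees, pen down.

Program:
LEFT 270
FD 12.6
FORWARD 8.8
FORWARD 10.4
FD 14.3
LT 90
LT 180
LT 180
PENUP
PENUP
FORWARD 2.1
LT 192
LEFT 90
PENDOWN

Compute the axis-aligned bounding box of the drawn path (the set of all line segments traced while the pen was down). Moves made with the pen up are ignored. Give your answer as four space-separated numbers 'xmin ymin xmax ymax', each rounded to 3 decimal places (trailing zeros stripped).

Answer: -31.598 -23.598 1 9

Derivation:
Executing turtle program step by step:
Start: pos=(1,9), heading=315, pen down
LT 270: heading 315 -> 225
FD 12.6: (1,9) -> (-7.91,0.09) [heading=225, draw]
FD 8.8: (-7.91,0.09) -> (-14.132,-6.132) [heading=225, draw]
FD 10.4: (-14.132,-6.132) -> (-21.486,-13.486) [heading=225, draw]
FD 14.3: (-21.486,-13.486) -> (-31.598,-23.598) [heading=225, draw]
LT 90: heading 225 -> 315
LT 180: heading 315 -> 135
LT 180: heading 135 -> 315
PU: pen up
PU: pen up
FD 2.1: (-31.598,-23.598) -> (-30.113,-25.083) [heading=315, move]
LT 192: heading 315 -> 147
LT 90: heading 147 -> 237
PD: pen down
Final: pos=(-30.113,-25.083), heading=237, 4 segment(s) drawn

Segment endpoints: x in {-31.598, -21.486, -14.132, -7.91, 1}, y in {-23.598, -13.486, -6.132, 0.09, 9}
xmin=-31.598, ymin=-23.598, xmax=1, ymax=9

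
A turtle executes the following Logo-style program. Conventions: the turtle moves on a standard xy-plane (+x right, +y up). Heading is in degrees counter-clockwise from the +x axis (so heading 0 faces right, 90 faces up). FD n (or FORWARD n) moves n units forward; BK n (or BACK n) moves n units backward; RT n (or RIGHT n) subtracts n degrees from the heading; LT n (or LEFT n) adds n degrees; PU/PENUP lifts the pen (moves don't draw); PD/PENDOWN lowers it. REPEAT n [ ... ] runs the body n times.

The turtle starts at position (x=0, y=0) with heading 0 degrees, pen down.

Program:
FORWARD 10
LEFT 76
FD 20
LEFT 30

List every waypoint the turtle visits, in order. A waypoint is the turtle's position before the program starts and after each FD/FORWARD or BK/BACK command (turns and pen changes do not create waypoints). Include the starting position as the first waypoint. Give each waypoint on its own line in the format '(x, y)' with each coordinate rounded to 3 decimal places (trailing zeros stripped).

Executing turtle program step by step:
Start: pos=(0,0), heading=0, pen down
FD 10: (0,0) -> (10,0) [heading=0, draw]
LT 76: heading 0 -> 76
FD 20: (10,0) -> (14.838,19.406) [heading=76, draw]
LT 30: heading 76 -> 106
Final: pos=(14.838,19.406), heading=106, 2 segment(s) drawn
Waypoints (3 total):
(0, 0)
(10, 0)
(14.838, 19.406)

Answer: (0, 0)
(10, 0)
(14.838, 19.406)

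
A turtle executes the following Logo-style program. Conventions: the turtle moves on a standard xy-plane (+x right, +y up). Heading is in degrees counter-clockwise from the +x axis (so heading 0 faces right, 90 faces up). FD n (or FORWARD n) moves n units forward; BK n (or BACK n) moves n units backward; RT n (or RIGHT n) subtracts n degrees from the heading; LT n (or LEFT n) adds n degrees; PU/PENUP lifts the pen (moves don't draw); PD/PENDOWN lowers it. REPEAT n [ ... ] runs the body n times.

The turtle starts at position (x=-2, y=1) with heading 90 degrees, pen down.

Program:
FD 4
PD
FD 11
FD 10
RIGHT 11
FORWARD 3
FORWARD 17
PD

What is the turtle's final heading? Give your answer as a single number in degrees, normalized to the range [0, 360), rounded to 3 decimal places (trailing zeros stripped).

Executing turtle program step by step:
Start: pos=(-2,1), heading=90, pen down
FD 4: (-2,1) -> (-2,5) [heading=90, draw]
PD: pen down
FD 11: (-2,5) -> (-2,16) [heading=90, draw]
FD 10: (-2,16) -> (-2,26) [heading=90, draw]
RT 11: heading 90 -> 79
FD 3: (-2,26) -> (-1.428,28.945) [heading=79, draw]
FD 17: (-1.428,28.945) -> (1.816,45.633) [heading=79, draw]
PD: pen down
Final: pos=(1.816,45.633), heading=79, 5 segment(s) drawn

Answer: 79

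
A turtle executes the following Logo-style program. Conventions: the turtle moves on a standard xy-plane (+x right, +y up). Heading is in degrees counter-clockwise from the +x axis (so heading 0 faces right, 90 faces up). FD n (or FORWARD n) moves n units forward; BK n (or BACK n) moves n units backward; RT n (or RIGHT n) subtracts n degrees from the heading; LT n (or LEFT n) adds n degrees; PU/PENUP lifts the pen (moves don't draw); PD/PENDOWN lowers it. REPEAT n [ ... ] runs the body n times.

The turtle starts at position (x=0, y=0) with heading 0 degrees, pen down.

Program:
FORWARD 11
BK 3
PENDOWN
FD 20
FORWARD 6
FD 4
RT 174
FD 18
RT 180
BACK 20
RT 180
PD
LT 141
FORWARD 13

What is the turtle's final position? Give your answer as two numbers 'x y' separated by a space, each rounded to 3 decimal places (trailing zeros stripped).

Answer: 11.111 -11.052

Derivation:
Executing turtle program step by step:
Start: pos=(0,0), heading=0, pen down
FD 11: (0,0) -> (11,0) [heading=0, draw]
BK 3: (11,0) -> (8,0) [heading=0, draw]
PD: pen down
FD 20: (8,0) -> (28,0) [heading=0, draw]
FD 6: (28,0) -> (34,0) [heading=0, draw]
FD 4: (34,0) -> (38,0) [heading=0, draw]
RT 174: heading 0 -> 186
FD 18: (38,0) -> (20.099,-1.882) [heading=186, draw]
RT 180: heading 186 -> 6
BK 20: (20.099,-1.882) -> (0.208,-3.972) [heading=6, draw]
RT 180: heading 6 -> 186
PD: pen down
LT 141: heading 186 -> 327
FD 13: (0.208,-3.972) -> (11.111,-11.052) [heading=327, draw]
Final: pos=(11.111,-11.052), heading=327, 8 segment(s) drawn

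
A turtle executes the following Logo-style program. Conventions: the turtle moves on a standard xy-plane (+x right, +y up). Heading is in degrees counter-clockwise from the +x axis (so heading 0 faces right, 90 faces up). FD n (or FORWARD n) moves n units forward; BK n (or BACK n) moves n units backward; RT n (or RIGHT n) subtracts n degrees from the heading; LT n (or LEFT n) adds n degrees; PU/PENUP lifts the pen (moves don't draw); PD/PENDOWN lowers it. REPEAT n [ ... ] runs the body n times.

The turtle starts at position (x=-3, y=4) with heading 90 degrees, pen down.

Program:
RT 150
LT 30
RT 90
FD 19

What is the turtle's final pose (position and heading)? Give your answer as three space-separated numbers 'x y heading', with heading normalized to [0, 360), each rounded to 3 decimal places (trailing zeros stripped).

Executing turtle program step by step:
Start: pos=(-3,4), heading=90, pen down
RT 150: heading 90 -> 300
LT 30: heading 300 -> 330
RT 90: heading 330 -> 240
FD 19: (-3,4) -> (-12.5,-12.454) [heading=240, draw]
Final: pos=(-12.5,-12.454), heading=240, 1 segment(s) drawn

Answer: -12.5 -12.454 240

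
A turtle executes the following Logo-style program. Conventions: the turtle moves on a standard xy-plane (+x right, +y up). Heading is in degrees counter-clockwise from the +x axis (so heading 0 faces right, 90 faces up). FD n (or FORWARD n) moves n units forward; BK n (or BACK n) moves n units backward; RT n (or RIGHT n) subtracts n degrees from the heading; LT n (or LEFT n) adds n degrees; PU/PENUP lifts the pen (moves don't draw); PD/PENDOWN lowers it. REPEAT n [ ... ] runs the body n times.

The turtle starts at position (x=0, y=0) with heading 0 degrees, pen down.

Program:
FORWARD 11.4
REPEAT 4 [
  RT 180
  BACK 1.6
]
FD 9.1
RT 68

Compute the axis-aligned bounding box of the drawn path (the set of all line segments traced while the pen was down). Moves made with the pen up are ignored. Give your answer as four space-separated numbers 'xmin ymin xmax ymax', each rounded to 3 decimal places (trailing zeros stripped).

Answer: 0 0 20.5 0

Derivation:
Executing turtle program step by step:
Start: pos=(0,0), heading=0, pen down
FD 11.4: (0,0) -> (11.4,0) [heading=0, draw]
REPEAT 4 [
  -- iteration 1/4 --
  RT 180: heading 0 -> 180
  BK 1.6: (11.4,0) -> (13,0) [heading=180, draw]
  -- iteration 2/4 --
  RT 180: heading 180 -> 0
  BK 1.6: (13,0) -> (11.4,0) [heading=0, draw]
  -- iteration 3/4 --
  RT 180: heading 0 -> 180
  BK 1.6: (11.4,0) -> (13,0) [heading=180, draw]
  -- iteration 4/4 --
  RT 180: heading 180 -> 0
  BK 1.6: (13,0) -> (11.4,0) [heading=0, draw]
]
FD 9.1: (11.4,0) -> (20.5,0) [heading=0, draw]
RT 68: heading 0 -> 292
Final: pos=(20.5,0), heading=292, 6 segment(s) drawn

Segment endpoints: x in {0, 11.4, 13, 20.5}, y in {0, 0, 0, 0, 0, 0}
xmin=0, ymin=0, xmax=20.5, ymax=0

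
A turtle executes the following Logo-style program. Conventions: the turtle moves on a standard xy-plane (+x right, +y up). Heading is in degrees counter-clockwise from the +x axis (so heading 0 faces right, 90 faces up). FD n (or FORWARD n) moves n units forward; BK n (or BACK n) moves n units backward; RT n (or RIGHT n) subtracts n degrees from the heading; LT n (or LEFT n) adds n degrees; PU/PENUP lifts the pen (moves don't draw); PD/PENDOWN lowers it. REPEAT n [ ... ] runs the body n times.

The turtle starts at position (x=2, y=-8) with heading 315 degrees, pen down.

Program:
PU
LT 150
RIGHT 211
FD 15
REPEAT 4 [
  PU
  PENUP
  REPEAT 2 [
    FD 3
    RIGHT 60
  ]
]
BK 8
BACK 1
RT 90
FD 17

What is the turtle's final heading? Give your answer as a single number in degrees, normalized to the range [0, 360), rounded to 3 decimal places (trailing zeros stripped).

Answer: 44

Derivation:
Executing turtle program step by step:
Start: pos=(2,-8), heading=315, pen down
PU: pen up
LT 150: heading 315 -> 105
RT 211: heading 105 -> 254
FD 15: (2,-8) -> (-2.135,-22.419) [heading=254, move]
REPEAT 4 [
  -- iteration 1/4 --
  PU: pen up
  PU: pen up
  REPEAT 2 [
    -- iteration 1/2 --
    FD 3: (-2.135,-22.419) -> (-2.961,-25.303) [heading=254, move]
    RT 60: heading 254 -> 194
    -- iteration 2/2 --
    FD 3: (-2.961,-25.303) -> (-5.872,-26.028) [heading=194, move]
    RT 60: heading 194 -> 134
  ]
  -- iteration 2/4 --
  PU: pen up
  PU: pen up
  REPEAT 2 [
    -- iteration 1/2 --
    FD 3: (-5.872,-26.028) -> (-7.956,-23.87) [heading=134, move]
    RT 60: heading 134 -> 74
    -- iteration 2/2 --
    FD 3: (-7.956,-23.87) -> (-7.129,-20.987) [heading=74, move]
    RT 60: heading 74 -> 14
  ]
  -- iteration 3/4 --
  PU: pen up
  PU: pen up
  REPEAT 2 [
    -- iteration 1/2 --
    FD 3: (-7.129,-20.987) -> (-4.219,-20.261) [heading=14, move]
    RT 60: heading 14 -> 314
    -- iteration 2/2 --
    FD 3: (-4.219,-20.261) -> (-2.135,-22.419) [heading=314, move]
    RT 60: heading 314 -> 254
  ]
  -- iteration 4/4 --
  PU: pen up
  PU: pen up
  REPEAT 2 [
    -- iteration 1/2 --
    FD 3: (-2.135,-22.419) -> (-2.961,-25.303) [heading=254, move]
    RT 60: heading 254 -> 194
    -- iteration 2/2 --
    FD 3: (-2.961,-25.303) -> (-5.872,-26.028) [heading=194, move]
    RT 60: heading 194 -> 134
  ]
]
BK 8: (-5.872,-26.028) -> (-0.315,-31.783) [heading=134, move]
BK 1: (-0.315,-31.783) -> (0.38,-32.503) [heading=134, move]
RT 90: heading 134 -> 44
FD 17: (0.38,-32.503) -> (12.608,-20.693) [heading=44, move]
Final: pos=(12.608,-20.693), heading=44, 0 segment(s) drawn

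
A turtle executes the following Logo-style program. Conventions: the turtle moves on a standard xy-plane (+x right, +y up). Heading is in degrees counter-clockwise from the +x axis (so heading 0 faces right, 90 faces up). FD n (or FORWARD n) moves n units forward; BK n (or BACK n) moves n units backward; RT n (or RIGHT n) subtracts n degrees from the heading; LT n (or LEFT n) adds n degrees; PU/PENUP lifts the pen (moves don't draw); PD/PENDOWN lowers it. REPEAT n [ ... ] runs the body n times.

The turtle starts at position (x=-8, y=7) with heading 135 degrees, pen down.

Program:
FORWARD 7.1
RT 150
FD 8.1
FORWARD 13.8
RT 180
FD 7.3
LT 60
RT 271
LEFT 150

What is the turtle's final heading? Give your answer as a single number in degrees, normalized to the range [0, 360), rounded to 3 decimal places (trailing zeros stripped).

Executing turtle program step by step:
Start: pos=(-8,7), heading=135, pen down
FD 7.1: (-8,7) -> (-13.02,12.02) [heading=135, draw]
RT 150: heading 135 -> 345
FD 8.1: (-13.02,12.02) -> (-5.196,9.924) [heading=345, draw]
FD 13.8: (-5.196,9.924) -> (8.133,6.352) [heading=345, draw]
RT 180: heading 345 -> 165
FD 7.3: (8.133,6.352) -> (1.082,8.242) [heading=165, draw]
LT 60: heading 165 -> 225
RT 271: heading 225 -> 314
LT 150: heading 314 -> 104
Final: pos=(1.082,8.242), heading=104, 4 segment(s) drawn

Answer: 104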